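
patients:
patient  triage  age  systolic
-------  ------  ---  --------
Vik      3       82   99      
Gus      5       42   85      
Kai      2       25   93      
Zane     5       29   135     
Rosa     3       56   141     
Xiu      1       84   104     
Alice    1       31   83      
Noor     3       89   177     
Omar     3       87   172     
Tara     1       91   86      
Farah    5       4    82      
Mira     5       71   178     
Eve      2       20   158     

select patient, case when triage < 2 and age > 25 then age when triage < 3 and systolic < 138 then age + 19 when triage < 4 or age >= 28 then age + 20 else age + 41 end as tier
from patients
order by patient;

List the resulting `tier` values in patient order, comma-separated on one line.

31, 40, 45, 62, 44, 91, 109, 107, 76, 91, 102, 84, 49

patient=Alice: triage < 2 and age > 25 → 31
patient=Eve: triage < 4 or age >= 28 → 40
patient=Farah: ELSE → 45
patient=Gus: triage < 4 or age >= 28 → 62
patient=Kai: triage < 3 and systolic < 138 → 44
patient=Mira: triage < 4 or age >= 28 → 91
patient=Noor: triage < 4 or age >= 28 → 109
patient=Omar: triage < 4 or age >= 28 → 107
patient=Rosa: triage < 4 or age >= 28 → 76
patient=Tara: triage < 2 and age > 25 → 91
patient=Vik: triage < 4 or age >= 28 → 102
patient=Xiu: triage < 2 and age > 25 → 84
patient=Zane: triage < 4 or age >= 28 → 49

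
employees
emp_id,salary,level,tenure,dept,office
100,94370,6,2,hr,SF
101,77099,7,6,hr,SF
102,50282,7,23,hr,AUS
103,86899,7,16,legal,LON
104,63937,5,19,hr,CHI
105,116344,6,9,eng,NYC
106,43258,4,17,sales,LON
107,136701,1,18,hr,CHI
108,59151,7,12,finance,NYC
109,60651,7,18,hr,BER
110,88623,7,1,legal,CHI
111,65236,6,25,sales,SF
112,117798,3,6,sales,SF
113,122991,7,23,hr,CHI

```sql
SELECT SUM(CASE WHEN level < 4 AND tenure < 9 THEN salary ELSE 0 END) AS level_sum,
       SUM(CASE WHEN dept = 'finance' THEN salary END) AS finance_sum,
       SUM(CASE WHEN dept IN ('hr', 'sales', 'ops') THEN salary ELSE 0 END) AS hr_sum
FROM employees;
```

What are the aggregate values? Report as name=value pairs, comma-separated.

[level_sum: level < 4 AND tenure < 9]
emp_id=100: ✗
emp_id=101: ✗
emp_id=102: ✗
emp_id=103: ✗
emp_id=104: ✗
emp_id=105: ✗
emp_id=106: ✗
emp_id=107: ✗
emp_id=108: ✗
emp_id=109: ✗
emp_id=110: ✗
emp_id=111: ✗
emp_id=112: ✓ → 117798
emp_id=113: ✗
level_sum = 117798
—
[finance_sum: dept = 'finance']
emp_id=100: ✗
emp_id=101: ✗
emp_id=102: ✗
emp_id=103: ✗
emp_id=104: ✗
emp_id=105: ✗
emp_id=106: ✗
emp_id=107: ✗
emp_id=108: ✓ → 59151
emp_id=109: ✗
emp_id=110: ✗
emp_id=111: ✗
emp_id=112: ✗
emp_id=113: ✗
finance_sum = 59151
—
[hr_sum: dept IN ('hr', 'sales', 'ops')]
emp_id=100: ✓ → 94370
emp_id=101: ✓ → 77099
emp_id=102: ✓ → 50282
emp_id=103: ✗
emp_id=104: ✓ → 63937
emp_id=105: ✗
emp_id=106: ✓ → 43258
emp_id=107: ✓ → 136701
emp_id=108: ✗
emp_id=109: ✓ → 60651
emp_id=110: ✗
emp_id=111: ✓ → 65236
emp_id=112: ✓ → 117798
emp_id=113: ✓ → 122991
hr_sum = 94370 + 77099 + 50282 + 63937 + 43258 + 136701 + 60651 + 65236 + 117798 + 122991 = 832323

level_sum=117798, finance_sum=59151, hr_sum=832323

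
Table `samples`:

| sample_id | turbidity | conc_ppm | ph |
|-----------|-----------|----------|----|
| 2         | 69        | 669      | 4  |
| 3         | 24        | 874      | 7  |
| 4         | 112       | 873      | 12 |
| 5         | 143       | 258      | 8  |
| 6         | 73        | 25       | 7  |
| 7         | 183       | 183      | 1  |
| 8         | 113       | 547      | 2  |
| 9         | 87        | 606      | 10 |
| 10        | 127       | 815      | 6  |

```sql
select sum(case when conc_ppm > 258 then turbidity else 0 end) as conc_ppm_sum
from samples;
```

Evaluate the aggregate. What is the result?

532

sample_id=2: ✓ → 69
sample_id=3: ✓ → 24
sample_id=4: ✓ → 112
sample_id=5: ✗
sample_id=6: ✗
sample_id=7: ✗
sample_id=8: ✓ → 113
sample_id=9: ✓ → 87
sample_id=10: ✓ → 127
conc_ppm_sum = 69 + 24 + 112 + 113 + 87 + 127 = 532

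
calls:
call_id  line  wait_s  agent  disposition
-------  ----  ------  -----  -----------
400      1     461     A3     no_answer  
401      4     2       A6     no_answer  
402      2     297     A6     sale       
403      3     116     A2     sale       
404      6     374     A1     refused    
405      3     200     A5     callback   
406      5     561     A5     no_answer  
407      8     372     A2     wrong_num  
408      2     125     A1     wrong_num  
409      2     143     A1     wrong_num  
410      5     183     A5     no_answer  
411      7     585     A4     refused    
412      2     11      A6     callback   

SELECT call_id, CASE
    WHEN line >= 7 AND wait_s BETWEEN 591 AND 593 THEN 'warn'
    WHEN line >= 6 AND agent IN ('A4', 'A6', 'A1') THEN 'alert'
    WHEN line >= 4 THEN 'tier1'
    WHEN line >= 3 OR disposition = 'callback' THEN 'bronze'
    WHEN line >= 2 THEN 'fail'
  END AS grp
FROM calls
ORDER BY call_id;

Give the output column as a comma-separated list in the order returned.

NULL, tier1, fail, bronze, alert, bronze, tier1, tier1, fail, fail, tier1, alert, bronze

call_id=400: (no match → NULL) → NULL
call_id=401: line >= 4 → tier1
call_id=402: line >= 2 → fail
call_id=403: line >= 3 OR disposition = 'callback' → bronze
call_id=404: line >= 6 AND agent IN ('A4', 'A6', 'A1') → alert
call_id=405: line >= 3 OR disposition = 'callback' → bronze
call_id=406: line >= 4 → tier1
call_id=407: line >= 4 → tier1
call_id=408: line >= 2 → fail
call_id=409: line >= 2 → fail
call_id=410: line >= 4 → tier1
call_id=411: line >= 6 AND agent IN ('A4', 'A6', 'A1') → alert
call_id=412: line >= 3 OR disposition = 'callback' → bronze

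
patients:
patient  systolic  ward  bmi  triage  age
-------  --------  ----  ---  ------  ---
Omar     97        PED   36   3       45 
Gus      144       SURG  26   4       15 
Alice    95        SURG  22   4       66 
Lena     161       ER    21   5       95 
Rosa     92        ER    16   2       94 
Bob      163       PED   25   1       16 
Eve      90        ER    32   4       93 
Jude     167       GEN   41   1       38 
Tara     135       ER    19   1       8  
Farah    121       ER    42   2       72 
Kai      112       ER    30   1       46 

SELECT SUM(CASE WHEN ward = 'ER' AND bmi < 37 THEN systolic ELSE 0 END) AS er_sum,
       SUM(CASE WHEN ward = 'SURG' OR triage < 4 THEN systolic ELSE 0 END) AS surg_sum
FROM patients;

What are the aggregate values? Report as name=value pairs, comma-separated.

er_sum=590, surg_sum=1126

[er_sum: ward = 'ER' AND bmi < 37]
patient=Omar: ✗
patient=Gus: ✗
patient=Alice: ✗
patient=Lena: ✓ → 161
patient=Rosa: ✓ → 92
patient=Bob: ✗
patient=Eve: ✓ → 90
patient=Jude: ✗
patient=Tara: ✓ → 135
patient=Farah: ✗
patient=Kai: ✓ → 112
er_sum = 161 + 92 + 90 + 135 + 112 = 590
—
[surg_sum: ward = 'SURG' OR triage < 4]
patient=Omar: ✓ → 97
patient=Gus: ✓ → 144
patient=Alice: ✓ → 95
patient=Lena: ✗
patient=Rosa: ✓ → 92
patient=Bob: ✓ → 163
patient=Eve: ✗
patient=Jude: ✓ → 167
patient=Tara: ✓ → 135
patient=Farah: ✓ → 121
patient=Kai: ✓ → 112
surg_sum = 97 + 144 + 95 + 92 + 163 + 167 + 135 + 121 + 112 = 1126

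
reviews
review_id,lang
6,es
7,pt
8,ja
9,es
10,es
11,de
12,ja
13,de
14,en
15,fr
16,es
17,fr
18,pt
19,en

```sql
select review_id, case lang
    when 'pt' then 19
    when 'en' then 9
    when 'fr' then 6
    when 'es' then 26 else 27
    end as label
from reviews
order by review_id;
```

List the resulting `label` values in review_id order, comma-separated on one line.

26, 19, 27, 26, 26, 27, 27, 27, 9, 6, 26, 6, 19, 9

review_id=6: lang='es' → 26
review_id=7: lang='pt' → 19
review_id=8: ELSE → 27
review_id=9: lang='es' → 26
review_id=10: lang='es' → 26
review_id=11: ELSE → 27
review_id=12: ELSE → 27
review_id=13: ELSE → 27
review_id=14: lang='en' → 9
review_id=15: lang='fr' → 6
review_id=16: lang='es' → 26
review_id=17: lang='fr' → 6
review_id=18: lang='pt' → 19
review_id=19: lang='en' → 9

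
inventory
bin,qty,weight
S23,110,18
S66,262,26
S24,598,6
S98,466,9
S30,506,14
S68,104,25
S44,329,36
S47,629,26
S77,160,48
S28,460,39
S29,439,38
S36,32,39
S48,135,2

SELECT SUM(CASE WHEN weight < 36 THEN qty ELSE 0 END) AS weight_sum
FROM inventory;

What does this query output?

2810

bin=S23: ✓ → 110
bin=S66: ✓ → 262
bin=S24: ✓ → 598
bin=S98: ✓ → 466
bin=S30: ✓ → 506
bin=S68: ✓ → 104
bin=S44: ✗
bin=S47: ✓ → 629
bin=S77: ✗
bin=S28: ✗
bin=S29: ✗
bin=S36: ✗
bin=S48: ✓ → 135
weight_sum = 110 + 262 + 598 + 466 + 506 + 104 + 629 + 135 = 2810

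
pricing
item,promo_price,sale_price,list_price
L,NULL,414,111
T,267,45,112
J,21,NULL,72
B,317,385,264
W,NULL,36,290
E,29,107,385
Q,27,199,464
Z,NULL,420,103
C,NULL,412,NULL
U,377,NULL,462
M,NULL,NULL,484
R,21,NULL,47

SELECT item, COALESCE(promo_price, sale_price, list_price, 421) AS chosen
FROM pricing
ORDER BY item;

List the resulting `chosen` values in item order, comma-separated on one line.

317, 412, 29, 21, 414, 484, 27, 21, 267, 377, 36, 420

item=B: promo_price=317 → 317
item=C: promo_price=NULL, sale_price=412 → 412
item=E: promo_price=29 → 29
item=J: promo_price=21 → 21
item=L: promo_price=NULL, sale_price=414 → 414
item=M: promo_price=NULL, sale_price=NULL, list_price=484 → 484
item=Q: promo_price=27 → 27
item=R: promo_price=21 → 21
item=T: promo_price=267 → 267
item=U: promo_price=377 → 377
item=W: promo_price=NULL, sale_price=36 → 36
item=Z: promo_price=NULL, sale_price=420 → 420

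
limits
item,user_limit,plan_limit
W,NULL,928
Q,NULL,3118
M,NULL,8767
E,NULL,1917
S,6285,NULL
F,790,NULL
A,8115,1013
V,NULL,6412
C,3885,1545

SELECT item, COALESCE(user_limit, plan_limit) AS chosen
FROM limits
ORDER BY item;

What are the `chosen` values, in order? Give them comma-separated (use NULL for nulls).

8115, 3885, 1917, 790, 8767, 3118, 6285, 6412, 928

item=A: user_limit=8115 → 8115
item=C: user_limit=3885 → 3885
item=E: user_limit=NULL, plan_limit=1917 → 1917
item=F: user_limit=790 → 790
item=M: user_limit=NULL, plan_limit=8767 → 8767
item=Q: user_limit=NULL, plan_limit=3118 → 3118
item=S: user_limit=6285 → 6285
item=V: user_limit=NULL, plan_limit=6412 → 6412
item=W: user_limit=NULL, plan_limit=928 → 928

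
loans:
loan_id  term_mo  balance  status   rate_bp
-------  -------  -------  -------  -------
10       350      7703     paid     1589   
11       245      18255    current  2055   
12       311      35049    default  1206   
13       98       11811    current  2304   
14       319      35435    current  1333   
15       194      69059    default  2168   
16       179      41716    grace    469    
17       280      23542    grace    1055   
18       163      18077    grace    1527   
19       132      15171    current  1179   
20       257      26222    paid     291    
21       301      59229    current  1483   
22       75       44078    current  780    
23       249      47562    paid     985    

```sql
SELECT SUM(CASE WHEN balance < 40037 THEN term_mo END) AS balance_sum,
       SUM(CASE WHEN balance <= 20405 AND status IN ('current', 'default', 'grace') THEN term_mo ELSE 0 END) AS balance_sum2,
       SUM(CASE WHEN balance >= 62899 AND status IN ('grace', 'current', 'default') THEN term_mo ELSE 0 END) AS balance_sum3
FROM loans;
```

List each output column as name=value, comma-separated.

[balance_sum: balance < 40037]
loan_id=10: ✓ → 350
loan_id=11: ✓ → 245
loan_id=12: ✓ → 311
loan_id=13: ✓ → 98
loan_id=14: ✓ → 319
loan_id=15: ✗
loan_id=16: ✗
loan_id=17: ✓ → 280
loan_id=18: ✓ → 163
loan_id=19: ✓ → 132
loan_id=20: ✓ → 257
loan_id=21: ✗
loan_id=22: ✗
loan_id=23: ✗
balance_sum = 350 + 245 + 311 + 98 + 319 + 280 + 163 + 132 + 257 = 2155
—
[balance_sum2: balance <= 20405 AND status IN ('current', 'default', 'grace')]
loan_id=10: ✗
loan_id=11: ✓ → 245
loan_id=12: ✗
loan_id=13: ✓ → 98
loan_id=14: ✗
loan_id=15: ✗
loan_id=16: ✗
loan_id=17: ✗
loan_id=18: ✓ → 163
loan_id=19: ✓ → 132
loan_id=20: ✗
loan_id=21: ✗
loan_id=22: ✗
loan_id=23: ✗
balance_sum2 = 245 + 98 + 163 + 132 = 638
—
[balance_sum3: balance >= 62899 AND status IN ('grace', 'current', 'default')]
loan_id=10: ✗
loan_id=11: ✗
loan_id=12: ✗
loan_id=13: ✗
loan_id=14: ✗
loan_id=15: ✓ → 194
loan_id=16: ✗
loan_id=17: ✗
loan_id=18: ✗
loan_id=19: ✗
loan_id=20: ✗
loan_id=21: ✗
loan_id=22: ✗
loan_id=23: ✗
balance_sum3 = 194

balance_sum=2155, balance_sum2=638, balance_sum3=194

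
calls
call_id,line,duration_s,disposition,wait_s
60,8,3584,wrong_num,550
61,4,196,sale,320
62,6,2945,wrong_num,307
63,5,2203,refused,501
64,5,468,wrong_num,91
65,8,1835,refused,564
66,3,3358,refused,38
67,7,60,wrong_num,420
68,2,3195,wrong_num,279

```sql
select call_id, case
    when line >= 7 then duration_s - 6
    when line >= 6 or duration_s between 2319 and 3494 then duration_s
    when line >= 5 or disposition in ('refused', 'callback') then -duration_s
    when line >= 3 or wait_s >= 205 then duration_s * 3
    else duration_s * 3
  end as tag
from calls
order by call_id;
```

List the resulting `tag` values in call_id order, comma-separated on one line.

call_id=60: line >= 7 → 3578
call_id=61: line >= 3 or wait_s >= 205 → 588
call_id=62: line >= 6 or duration_s between 2319 and 3494 → 2945
call_id=63: line >= 5 or disposition in ('refused', 'callback') → -2203
call_id=64: line >= 5 or disposition in ('refused', 'callback') → -468
call_id=65: line >= 7 → 1829
call_id=66: line >= 6 or duration_s between 2319 and 3494 → 3358
call_id=67: line >= 7 → 54
call_id=68: line >= 6 or duration_s between 2319 and 3494 → 3195

3578, 588, 2945, -2203, -468, 1829, 3358, 54, 3195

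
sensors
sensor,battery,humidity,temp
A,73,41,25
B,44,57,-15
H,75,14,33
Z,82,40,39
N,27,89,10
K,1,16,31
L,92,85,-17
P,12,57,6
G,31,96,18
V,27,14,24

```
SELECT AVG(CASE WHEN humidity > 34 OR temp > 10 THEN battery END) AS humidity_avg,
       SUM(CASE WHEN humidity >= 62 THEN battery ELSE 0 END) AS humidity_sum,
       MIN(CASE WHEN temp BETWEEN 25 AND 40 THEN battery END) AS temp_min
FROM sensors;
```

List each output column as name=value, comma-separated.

humidity_avg=46.4, humidity_sum=150, temp_min=1

[humidity_avg: humidity > 34 OR temp > 10]
sensor=A: ✓ → 73
sensor=B: ✓ → 44
sensor=H: ✓ → 75
sensor=Z: ✓ → 82
sensor=N: ✓ → 27
sensor=K: ✓ → 1
sensor=L: ✓ → 92
sensor=P: ✓ → 12
sensor=G: ✓ → 31
sensor=V: ✓ → 27
humidity_avg = (73 + 44 + 75 + 82 + 27 + 1 + 92 + 12 + 31 + 27) / 10 = 46.4
—
[humidity_sum: humidity >= 62]
sensor=A: ✗
sensor=B: ✗
sensor=H: ✗
sensor=Z: ✗
sensor=N: ✓ → 27
sensor=K: ✗
sensor=L: ✓ → 92
sensor=P: ✗
sensor=G: ✓ → 31
sensor=V: ✗
humidity_sum = 27 + 92 + 31 = 150
—
[temp_min: temp BETWEEN 25 AND 40]
sensor=A: ✓ → 73
sensor=B: ✗
sensor=H: ✓ → 75
sensor=Z: ✓ → 82
sensor=N: ✗
sensor=K: ✓ → 1
sensor=L: ✗
sensor=P: ✗
sensor=G: ✗
sensor=V: ✗
temp_min = MIN(73, 75, 82, 1) = 1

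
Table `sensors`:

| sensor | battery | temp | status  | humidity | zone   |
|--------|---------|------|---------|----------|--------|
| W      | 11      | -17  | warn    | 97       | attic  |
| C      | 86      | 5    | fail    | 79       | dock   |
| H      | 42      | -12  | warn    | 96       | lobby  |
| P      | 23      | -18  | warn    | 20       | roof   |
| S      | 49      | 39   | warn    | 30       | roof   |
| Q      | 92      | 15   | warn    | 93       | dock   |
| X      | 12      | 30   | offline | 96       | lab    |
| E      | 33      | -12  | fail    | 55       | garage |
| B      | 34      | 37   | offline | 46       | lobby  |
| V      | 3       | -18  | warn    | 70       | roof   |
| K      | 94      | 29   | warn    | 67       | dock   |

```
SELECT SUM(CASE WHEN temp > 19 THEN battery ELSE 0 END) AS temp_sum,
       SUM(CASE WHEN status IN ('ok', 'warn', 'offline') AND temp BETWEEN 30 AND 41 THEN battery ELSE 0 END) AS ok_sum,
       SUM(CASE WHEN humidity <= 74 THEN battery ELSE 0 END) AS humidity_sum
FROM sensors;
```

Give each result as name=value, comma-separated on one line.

[temp_sum: temp > 19]
sensor=W: ✗
sensor=C: ✗
sensor=H: ✗
sensor=P: ✗
sensor=S: ✓ → 49
sensor=Q: ✗
sensor=X: ✓ → 12
sensor=E: ✗
sensor=B: ✓ → 34
sensor=V: ✗
sensor=K: ✓ → 94
temp_sum = 49 + 12 + 34 + 94 = 189
—
[ok_sum: status IN ('ok', 'warn', 'offline') AND temp BETWEEN 30 AND 41]
sensor=W: ✗
sensor=C: ✗
sensor=H: ✗
sensor=P: ✗
sensor=S: ✓ → 49
sensor=Q: ✗
sensor=X: ✓ → 12
sensor=E: ✗
sensor=B: ✓ → 34
sensor=V: ✗
sensor=K: ✗
ok_sum = 49 + 12 + 34 = 95
—
[humidity_sum: humidity <= 74]
sensor=W: ✗
sensor=C: ✗
sensor=H: ✗
sensor=P: ✓ → 23
sensor=S: ✓ → 49
sensor=Q: ✗
sensor=X: ✗
sensor=E: ✓ → 33
sensor=B: ✓ → 34
sensor=V: ✓ → 3
sensor=K: ✓ → 94
humidity_sum = 23 + 49 + 33 + 34 + 3 + 94 = 236

temp_sum=189, ok_sum=95, humidity_sum=236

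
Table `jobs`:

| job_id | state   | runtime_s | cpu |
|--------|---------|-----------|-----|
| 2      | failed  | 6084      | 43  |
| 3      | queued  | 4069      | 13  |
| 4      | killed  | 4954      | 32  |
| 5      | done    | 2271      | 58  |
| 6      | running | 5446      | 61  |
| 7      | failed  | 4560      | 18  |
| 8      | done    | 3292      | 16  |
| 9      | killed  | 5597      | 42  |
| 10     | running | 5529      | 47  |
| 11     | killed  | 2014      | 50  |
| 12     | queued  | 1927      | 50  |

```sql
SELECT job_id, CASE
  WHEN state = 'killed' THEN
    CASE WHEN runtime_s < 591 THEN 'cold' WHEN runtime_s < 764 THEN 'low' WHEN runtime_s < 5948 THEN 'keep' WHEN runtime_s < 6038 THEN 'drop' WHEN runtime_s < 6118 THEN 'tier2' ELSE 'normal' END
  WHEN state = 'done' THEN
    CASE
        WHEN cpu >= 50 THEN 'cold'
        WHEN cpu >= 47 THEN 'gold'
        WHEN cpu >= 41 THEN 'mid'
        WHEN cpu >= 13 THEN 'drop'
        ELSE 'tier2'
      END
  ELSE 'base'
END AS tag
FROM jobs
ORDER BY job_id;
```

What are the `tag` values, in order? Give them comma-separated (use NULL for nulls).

job_id=2: state='failed' → outer ELSE → base
job_id=3: state='queued' → outer ELSE → base
job_id=4: state='killed' → inner[runtime_s < 5948] → keep
job_id=5: state='done' → inner[cpu >= 50] → cold
job_id=6: state='running' → outer ELSE → base
job_id=7: state='failed' → outer ELSE → base
job_id=8: state='done' → inner[cpu >= 13] → drop
job_id=9: state='killed' → inner[runtime_s < 5948] → keep
job_id=10: state='running' → outer ELSE → base
job_id=11: state='killed' → inner[runtime_s < 5948] → keep
job_id=12: state='queued' → outer ELSE → base

base, base, keep, cold, base, base, drop, keep, base, keep, base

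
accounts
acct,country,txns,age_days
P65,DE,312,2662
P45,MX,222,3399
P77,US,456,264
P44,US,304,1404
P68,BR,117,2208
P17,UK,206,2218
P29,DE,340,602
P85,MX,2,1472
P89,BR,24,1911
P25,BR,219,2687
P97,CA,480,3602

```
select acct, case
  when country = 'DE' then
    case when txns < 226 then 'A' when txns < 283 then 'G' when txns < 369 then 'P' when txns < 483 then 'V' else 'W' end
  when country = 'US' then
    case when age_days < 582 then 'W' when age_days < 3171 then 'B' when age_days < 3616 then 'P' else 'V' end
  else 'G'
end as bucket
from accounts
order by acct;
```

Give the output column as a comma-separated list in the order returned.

acct=P17: country='UK' → outer ELSE → G
acct=P25: country='BR' → outer ELSE → G
acct=P29: country='DE' → inner[txns < 369] → P
acct=P44: country='US' → inner[age_days < 3171] → B
acct=P45: country='MX' → outer ELSE → G
acct=P65: country='DE' → inner[txns < 369] → P
acct=P68: country='BR' → outer ELSE → G
acct=P77: country='US' → inner[age_days < 582] → W
acct=P85: country='MX' → outer ELSE → G
acct=P89: country='BR' → outer ELSE → G
acct=P97: country='CA' → outer ELSE → G

G, G, P, B, G, P, G, W, G, G, G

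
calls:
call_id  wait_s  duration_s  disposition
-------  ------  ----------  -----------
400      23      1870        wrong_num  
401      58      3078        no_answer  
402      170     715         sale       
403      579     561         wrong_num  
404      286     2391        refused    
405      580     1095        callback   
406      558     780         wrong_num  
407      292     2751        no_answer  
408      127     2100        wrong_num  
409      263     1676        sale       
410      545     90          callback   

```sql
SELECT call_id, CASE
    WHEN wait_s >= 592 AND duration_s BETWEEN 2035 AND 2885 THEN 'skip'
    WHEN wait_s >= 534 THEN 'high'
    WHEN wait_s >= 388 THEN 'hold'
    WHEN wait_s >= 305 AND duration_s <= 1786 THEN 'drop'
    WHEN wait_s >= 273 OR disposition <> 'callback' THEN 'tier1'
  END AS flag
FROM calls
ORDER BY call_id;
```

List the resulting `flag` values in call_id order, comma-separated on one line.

call_id=400: wait_s >= 273 OR disposition <> 'callback' → tier1
call_id=401: wait_s >= 273 OR disposition <> 'callback' → tier1
call_id=402: wait_s >= 273 OR disposition <> 'callback' → tier1
call_id=403: wait_s >= 534 → high
call_id=404: wait_s >= 273 OR disposition <> 'callback' → tier1
call_id=405: wait_s >= 534 → high
call_id=406: wait_s >= 534 → high
call_id=407: wait_s >= 273 OR disposition <> 'callback' → tier1
call_id=408: wait_s >= 273 OR disposition <> 'callback' → tier1
call_id=409: wait_s >= 273 OR disposition <> 'callback' → tier1
call_id=410: wait_s >= 534 → high

tier1, tier1, tier1, high, tier1, high, high, tier1, tier1, tier1, high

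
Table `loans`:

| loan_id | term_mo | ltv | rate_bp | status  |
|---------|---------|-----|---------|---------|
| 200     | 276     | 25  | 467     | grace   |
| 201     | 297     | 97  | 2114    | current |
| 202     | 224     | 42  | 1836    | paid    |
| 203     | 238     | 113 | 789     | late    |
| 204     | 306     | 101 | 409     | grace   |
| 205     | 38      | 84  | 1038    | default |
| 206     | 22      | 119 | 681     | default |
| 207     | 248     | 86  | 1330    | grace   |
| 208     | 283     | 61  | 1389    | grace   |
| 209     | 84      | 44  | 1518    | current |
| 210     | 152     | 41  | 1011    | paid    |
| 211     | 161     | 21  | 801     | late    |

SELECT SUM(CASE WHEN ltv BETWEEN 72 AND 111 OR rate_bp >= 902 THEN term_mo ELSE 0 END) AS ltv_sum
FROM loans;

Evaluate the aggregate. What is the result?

loan_id=200: ✗
loan_id=201: ✓ → 297
loan_id=202: ✓ → 224
loan_id=203: ✗
loan_id=204: ✓ → 306
loan_id=205: ✓ → 38
loan_id=206: ✗
loan_id=207: ✓ → 248
loan_id=208: ✓ → 283
loan_id=209: ✓ → 84
loan_id=210: ✓ → 152
loan_id=211: ✗
ltv_sum = 297 + 224 + 306 + 38 + 248 + 283 + 84 + 152 = 1632

1632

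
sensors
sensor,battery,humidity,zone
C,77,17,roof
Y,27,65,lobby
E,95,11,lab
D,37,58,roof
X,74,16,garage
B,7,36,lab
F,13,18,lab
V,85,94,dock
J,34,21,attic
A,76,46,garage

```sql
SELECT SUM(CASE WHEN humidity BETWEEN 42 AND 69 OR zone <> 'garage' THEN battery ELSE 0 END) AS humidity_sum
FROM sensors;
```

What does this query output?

451

sensor=C: ✓ → 77
sensor=Y: ✓ → 27
sensor=E: ✓ → 95
sensor=D: ✓ → 37
sensor=X: ✗
sensor=B: ✓ → 7
sensor=F: ✓ → 13
sensor=V: ✓ → 85
sensor=J: ✓ → 34
sensor=A: ✓ → 76
humidity_sum = 77 + 27 + 95 + 37 + 7 + 13 + 85 + 34 + 76 = 451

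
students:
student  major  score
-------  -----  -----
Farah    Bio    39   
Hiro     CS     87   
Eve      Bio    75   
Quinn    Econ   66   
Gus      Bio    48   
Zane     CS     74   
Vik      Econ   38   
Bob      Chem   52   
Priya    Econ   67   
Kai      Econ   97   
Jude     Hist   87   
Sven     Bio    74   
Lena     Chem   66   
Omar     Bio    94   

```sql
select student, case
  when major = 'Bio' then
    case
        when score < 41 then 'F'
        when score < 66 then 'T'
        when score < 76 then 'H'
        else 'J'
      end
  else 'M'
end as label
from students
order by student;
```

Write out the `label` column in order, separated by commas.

M, H, F, T, M, M, M, M, J, M, M, H, M, M

student=Bob: major='Chem' → outer ELSE → M
student=Eve: major='Bio' → inner[score < 76] → H
student=Farah: major='Bio' → inner[score < 41] → F
student=Gus: major='Bio' → inner[score < 66] → T
student=Hiro: major='CS' → outer ELSE → M
student=Jude: major='Hist' → outer ELSE → M
student=Kai: major='Econ' → outer ELSE → M
student=Lena: major='Chem' → outer ELSE → M
student=Omar: major='Bio' → inner[ELSE] → J
student=Priya: major='Econ' → outer ELSE → M
student=Quinn: major='Econ' → outer ELSE → M
student=Sven: major='Bio' → inner[score < 76] → H
student=Vik: major='Econ' → outer ELSE → M
student=Zane: major='CS' → outer ELSE → M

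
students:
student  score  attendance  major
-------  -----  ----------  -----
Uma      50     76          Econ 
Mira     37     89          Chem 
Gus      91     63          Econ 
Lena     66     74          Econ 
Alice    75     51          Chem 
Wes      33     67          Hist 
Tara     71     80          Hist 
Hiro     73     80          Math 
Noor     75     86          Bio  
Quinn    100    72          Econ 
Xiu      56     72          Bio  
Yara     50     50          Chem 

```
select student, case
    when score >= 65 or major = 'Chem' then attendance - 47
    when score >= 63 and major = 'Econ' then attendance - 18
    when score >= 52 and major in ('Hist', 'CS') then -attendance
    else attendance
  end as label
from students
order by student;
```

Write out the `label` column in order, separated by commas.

4, 16, 33, 27, 42, 39, 25, 33, 76, 67, 72, 3

student=Alice: score >= 65 or major = 'Chem' → 4
student=Gus: score >= 65 or major = 'Chem' → 16
student=Hiro: score >= 65 or major = 'Chem' → 33
student=Lena: score >= 65 or major = 'Chem' → 27
student=Mira: score >= 65 or major = 'Chem' → 42
student=Noor: score >= 65 or major = 'Chem' → 39
student=Quinn: score >= 65 or major = 'Chem' → 25
student=Tara: score >= 65 or major = 'Chem' → 33
student=Uma: ELSE → 76
student=Wes: ELSE → 67
student=Xiu: ELSE → 72
student=Yara: score >= 65 or major = 'Chem' → 3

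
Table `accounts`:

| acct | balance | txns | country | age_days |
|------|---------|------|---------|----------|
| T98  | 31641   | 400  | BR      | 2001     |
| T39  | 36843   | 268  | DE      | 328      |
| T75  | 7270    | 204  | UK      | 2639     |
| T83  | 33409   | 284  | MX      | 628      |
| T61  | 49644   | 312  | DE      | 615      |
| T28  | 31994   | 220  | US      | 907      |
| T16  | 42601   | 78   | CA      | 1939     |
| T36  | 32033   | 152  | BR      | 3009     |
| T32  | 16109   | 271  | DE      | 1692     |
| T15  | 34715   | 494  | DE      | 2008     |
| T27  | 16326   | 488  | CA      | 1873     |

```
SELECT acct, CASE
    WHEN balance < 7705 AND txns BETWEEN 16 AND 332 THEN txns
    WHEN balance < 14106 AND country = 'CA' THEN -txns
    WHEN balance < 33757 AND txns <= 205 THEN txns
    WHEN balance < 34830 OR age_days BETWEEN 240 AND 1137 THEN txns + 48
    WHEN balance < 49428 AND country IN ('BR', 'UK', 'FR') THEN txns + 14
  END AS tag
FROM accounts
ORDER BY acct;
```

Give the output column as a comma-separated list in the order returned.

acct=T15: balance < 34830 OR age_days BETWEEN 240 AND 1137 → 542
acct=T16: (no match → NULL) → NULL
acct=T27: balance < 34830 OR age_days BETWEEN 240 AND 1137 → 536
acct=T28: balance < 34830 OR age_days BETWEEN 240 AND 1137 → 268
acct=T32: balance < 34830 OR age_days BETWEEN 240 AND 1137 → 319
acct=T36: balance < 33757 AND txns <= 205 → 152
acct=T39: balance < 34830 OR age_days BETWEEN 240 AND 1137 → 316
acct=T61: balance < 34830 OR age_days BETWEEN 240 AND 1137 → 360
acct=T75: balance < 7705 AND txns BETWEEN 16 AND 332 → 204
acct=T83: balance < 34830 OR age_days BETWEEN 240 AND 1137 → 332
acct=T98: balance < 34830 OR age_days BETWEEN 240 AND 1137 → 448

542, NULL, 536, 268, 319, 152, 316, 360, 204, 332, 448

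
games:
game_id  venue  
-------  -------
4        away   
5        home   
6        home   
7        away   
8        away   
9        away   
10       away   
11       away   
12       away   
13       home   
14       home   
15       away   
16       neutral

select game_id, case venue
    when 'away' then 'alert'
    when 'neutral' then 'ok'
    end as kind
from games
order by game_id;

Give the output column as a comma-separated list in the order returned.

alert, NULL, NULL, alert, alert, alert, alert, alert, alert, NULL, NULL, alert, ok

game_id=4: venue='away' → alert
game_id=5: (no match → NULL) → NULL
game_id=6: (no match → NULL) → NULL
game_id=7: venue='away' → alert
game_id=8: venue='away' → alert
game_id=9: venue='away' → alert
game_id=10: venue='away' → alert
game_id=11: venue='away' → alert
game_id=12: venue='away' → alert
game_id=13: (no match → NULL) → NULL
game_id=14: (no match → NULL) → NULL
game_id=15: venue='away' → alert
game_id=16: venue='neutral' → ok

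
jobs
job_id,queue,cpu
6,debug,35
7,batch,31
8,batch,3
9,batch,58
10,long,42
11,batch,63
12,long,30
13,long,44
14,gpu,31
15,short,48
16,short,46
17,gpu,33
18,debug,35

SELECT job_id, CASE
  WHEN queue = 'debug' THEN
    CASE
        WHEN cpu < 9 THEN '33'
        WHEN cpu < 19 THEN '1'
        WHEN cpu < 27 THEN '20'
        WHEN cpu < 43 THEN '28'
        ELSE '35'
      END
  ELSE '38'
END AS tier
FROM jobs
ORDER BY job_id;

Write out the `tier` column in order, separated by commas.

job_id=6: queue='debug' → inner[cpu < 43] → 28
job_id=7: queue='batch' → outer ELSE → 38
job_id=8: queue='batch' → outer ELSE → 38
job_id=9: queue='batch' → outer ELSE → 38
job_id=10: queue='long' → outer ELSE → 38
job_id=11: queue='batch' → outer ELSE → 38
job_id=12: queue='long' → outer ELSE → 38
job_id=13: queue='long' → outer ELSE → 38
job_id=14: queue='gpu' → outer ELSE → 38
job_id=15: queue='short' → outer ELSE → 38
job_id=16: queue='short' → outer ELSE → 38
job_id=17: queue='gpu' → outer ELSE → 38
job_id=18: queue='debug' → inner[cpu < 43] → 28

28, 38, 38, 38, 38, 38, 38, 38, 38, 38, 38, 38, 28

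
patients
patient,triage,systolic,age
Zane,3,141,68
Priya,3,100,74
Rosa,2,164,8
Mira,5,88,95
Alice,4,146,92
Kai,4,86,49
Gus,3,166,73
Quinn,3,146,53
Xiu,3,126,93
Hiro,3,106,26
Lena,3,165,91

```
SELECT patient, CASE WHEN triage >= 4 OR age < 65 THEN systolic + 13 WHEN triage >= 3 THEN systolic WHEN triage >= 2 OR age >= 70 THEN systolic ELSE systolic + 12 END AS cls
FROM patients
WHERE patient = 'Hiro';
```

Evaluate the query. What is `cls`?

patient = Hiro: triage=3, systolic=106, age=26.
triage >= 4 OR age < 65 → true → 119

119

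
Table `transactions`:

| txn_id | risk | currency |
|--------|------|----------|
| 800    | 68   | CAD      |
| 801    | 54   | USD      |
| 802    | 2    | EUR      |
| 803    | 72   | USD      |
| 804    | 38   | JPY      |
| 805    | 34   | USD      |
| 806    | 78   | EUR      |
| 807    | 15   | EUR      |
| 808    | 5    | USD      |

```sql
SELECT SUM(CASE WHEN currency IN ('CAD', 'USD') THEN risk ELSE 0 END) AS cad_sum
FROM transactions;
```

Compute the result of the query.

txn_id=800: ✓ → 68
txn_id=801: ✓ → 54
txn_id=802: ✗
txn_id=803: ✓ → 72
txn_id=804: ✗
txn_id=805: ✓ → 34
txn_id=806: ✗
txn_id=807: ✗
txn_id=808: ✓ → 5
cad_sum = 68 + 54 + 72 + 34 + 5 = 233

233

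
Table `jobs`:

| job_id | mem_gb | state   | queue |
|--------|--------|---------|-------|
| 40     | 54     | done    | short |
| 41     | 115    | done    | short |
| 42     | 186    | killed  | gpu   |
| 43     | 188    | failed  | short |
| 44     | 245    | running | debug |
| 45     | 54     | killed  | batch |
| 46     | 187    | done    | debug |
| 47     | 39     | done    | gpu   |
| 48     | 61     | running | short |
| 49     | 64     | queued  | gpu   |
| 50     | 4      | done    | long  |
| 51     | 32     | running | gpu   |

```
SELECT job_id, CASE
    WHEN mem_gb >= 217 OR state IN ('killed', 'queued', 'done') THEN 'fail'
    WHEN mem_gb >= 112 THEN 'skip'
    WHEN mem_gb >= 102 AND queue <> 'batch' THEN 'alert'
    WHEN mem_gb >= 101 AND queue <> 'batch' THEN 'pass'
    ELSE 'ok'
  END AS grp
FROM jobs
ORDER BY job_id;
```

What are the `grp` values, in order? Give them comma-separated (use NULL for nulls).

fail, fail, fail, skip, fail, fail, fail, fail, ok, fail, fail, ok

job_id=40: mem_gb >= 217 OR state IN ('killed', 'queued', 'done') → fail
job_id=41: mem_gb >= 217 OR state IN ('killed', 'queued', 'done') → fail
job_id=42: mem_gb >= 217 OR state IN ('killed', 'queued', 'done') → fail
job_id=43: mem_gb >= 112 → skip
job_id=44: mem_gb >= 217 OR state IN ('killed', 'queued', 'done') → fail
job_id=45: mem_gb >= 217 OR state IN ('killed', 'queued', 'done') → fail
job_id=46: mem_gb >= 217 OR state IN ('killed', 'queued', 'done') → fail
job_id=47: mem_gb >= 217 OR state IN ('killed', 'queued', 'done') → fail
job_id=48: ELSE → ok
job_id=49: mem_gb >= 217 OR state IN ('killed', 'queued', 'done') → fail
job_id=50: mem_gb >= 217 OR state IN ('killed', 'queued', 'done') → fail
job_id=51: ELSE → ok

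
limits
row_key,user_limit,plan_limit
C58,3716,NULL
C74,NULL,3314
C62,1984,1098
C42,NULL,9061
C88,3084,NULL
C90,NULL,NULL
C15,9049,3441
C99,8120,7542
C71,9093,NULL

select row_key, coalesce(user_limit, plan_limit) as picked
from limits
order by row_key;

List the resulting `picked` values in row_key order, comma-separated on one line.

row_key=C15: user_limit=9049 → 9049
row_key=C42: user_limit=NULL, plan_limit=9061 → 9061
row_key=C58: user_limit=3716 → 3716
row_key=C62: user_limit=1984 → 1984
row_key=C71: user_limit=9093 → 9093
row_key=C74: user_limit=NULL, plan_limit=3314 → 3314
row_key=C88: user_limit=3084 → 3084
row_key=C90: user_limit=NULL, plan_limit=NULL (all NULL) → NULL
row_key=C99: user_limit=8120 → 8120

9049, 9061, 3716, 1984, 9093, 3314, 3084, NULL, 8120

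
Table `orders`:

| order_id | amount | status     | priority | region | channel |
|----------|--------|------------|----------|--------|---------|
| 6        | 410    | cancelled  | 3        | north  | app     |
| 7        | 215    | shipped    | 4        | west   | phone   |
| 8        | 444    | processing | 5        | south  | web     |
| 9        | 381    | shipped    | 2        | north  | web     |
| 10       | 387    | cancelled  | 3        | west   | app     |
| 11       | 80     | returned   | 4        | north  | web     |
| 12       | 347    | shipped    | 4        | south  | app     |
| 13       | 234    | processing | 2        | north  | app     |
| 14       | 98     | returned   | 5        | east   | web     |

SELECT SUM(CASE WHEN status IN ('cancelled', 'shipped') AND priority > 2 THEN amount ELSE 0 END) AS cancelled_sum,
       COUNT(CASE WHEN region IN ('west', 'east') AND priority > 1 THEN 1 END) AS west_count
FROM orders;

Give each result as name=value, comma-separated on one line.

[cancelled_sum: status IN ('cancelled', 'shipped') AND priority > 2]
order_id=6: ✓ → 410
order_id=7: ✓ → 215
order_id=8: ✗
order_id=9: ✗
order_id=10: ✓ → 387
order_id=11: ✗
order_id=12: ✓ → 347
order_id=13: ✗
order_id=14: ✗
cancelled_sum = 410 + 215 + 387 + 347 = 1359
—
[west_count: region IN ('west', 'east') AND priority > 1]
order_id=6: ✗
order_id=7: ✓ → 1
order_id=8: ✗
order_id=9: ✗
order_id=10: ✓ → 1
order_id=11: ✗
order_id=12: ✗
order_id=13: ✗
order_id=14: ✓ → 1
west_count = COUNT(1, 1, 1) = 3

cancelled_sum=1359, west_count=3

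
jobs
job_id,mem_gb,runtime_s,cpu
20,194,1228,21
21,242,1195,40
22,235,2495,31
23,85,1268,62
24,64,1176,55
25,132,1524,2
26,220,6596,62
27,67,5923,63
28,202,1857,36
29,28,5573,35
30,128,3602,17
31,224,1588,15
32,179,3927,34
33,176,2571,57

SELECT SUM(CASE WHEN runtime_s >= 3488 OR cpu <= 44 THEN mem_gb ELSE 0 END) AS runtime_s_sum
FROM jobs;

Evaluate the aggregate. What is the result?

1851

job_id=20: ✓ → 194
job_id=21: ✓ → 242
job_id=22: ✓ → 235
job_id=23: ✗
job_id=24: ✗
job_id=25: ✓ → 132
job_id=26: ✓ → 220
job_id=27: ✓ → 67
job_id=28: ✓ → 202
job_id=29: ✓ → 28
job_id=30: ✓ → 128
job_id=31: ✓ → 224
job_id=32: ✓ → 179
job_id=33: ✗
runtime_s_sum = 194 + 242 + 235 + 132 + 220 + 67 + 202 + 28 + 128 + 224 + 179 = 1851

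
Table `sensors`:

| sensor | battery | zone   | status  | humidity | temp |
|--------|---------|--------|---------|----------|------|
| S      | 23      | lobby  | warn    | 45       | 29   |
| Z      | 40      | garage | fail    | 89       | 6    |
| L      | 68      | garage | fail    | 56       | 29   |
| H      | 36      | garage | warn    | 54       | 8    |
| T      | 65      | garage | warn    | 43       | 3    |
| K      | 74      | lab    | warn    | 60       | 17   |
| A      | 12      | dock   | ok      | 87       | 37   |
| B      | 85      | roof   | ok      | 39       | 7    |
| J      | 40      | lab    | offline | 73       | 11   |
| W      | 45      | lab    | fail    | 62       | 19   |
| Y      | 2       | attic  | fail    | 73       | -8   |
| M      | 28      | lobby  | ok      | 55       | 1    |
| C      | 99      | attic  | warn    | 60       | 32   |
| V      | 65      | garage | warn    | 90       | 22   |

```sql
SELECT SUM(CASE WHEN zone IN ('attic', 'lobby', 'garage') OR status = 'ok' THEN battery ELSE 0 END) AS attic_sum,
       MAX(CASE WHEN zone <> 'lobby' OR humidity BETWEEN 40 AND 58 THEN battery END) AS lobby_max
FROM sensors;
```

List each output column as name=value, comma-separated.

[attic_sum: zone IN ('attic', 'lobby', 'garage') OR status = 'ok']
sensor=S: ✓ → 23
sensor=Z: ✓ → 40
sensor=L: ✓ → 68
sensor=H: ✓ → 36
sensor=T: ✓ → 65
sensor=K: ✗
sensor=A: ✓ → 12
sensor=B: ✓ → 85
sensor=J: ✗
sensor=W: ✗
sensor=Y: ✓ → 2
sensor=M: ✓ → 28
sensor=C: ✓ → 99
sensor=V: ✓ → 65
attic_sum = 23 + 40 + 68 + 36 + 65 + 12 + 85 + 2 + 28 + 99 + 65 = 523
—
[lobby_max: zone <> 'lobby' OR humidity BETWEEN 40 AND 58]
sensor=S: ✓ → 23
sensor=Z: ✓ → 40
sensor=L: ✓ → 68
sensor=H: ✓ → 36
sensor=T: ✓ → 65
sensor=K: ✓ → 74
sensor=A: ✓ → 12
sensor=B: ✓ → 85
sensor=J: ✓ → 40
sensor=W: ✓ → 45
sensor=Y: ✓ → 2
sensor=M: ✓ → 28
sensor=C: ✓ → 99
sensor=V: ✓ → 65
lobby_max = MAX(23, 40, 68, 36, 65, 74, 12, 85, 40, 45, 2, 28, 99, 65) = 99

attic_sum=523, lobby_max=99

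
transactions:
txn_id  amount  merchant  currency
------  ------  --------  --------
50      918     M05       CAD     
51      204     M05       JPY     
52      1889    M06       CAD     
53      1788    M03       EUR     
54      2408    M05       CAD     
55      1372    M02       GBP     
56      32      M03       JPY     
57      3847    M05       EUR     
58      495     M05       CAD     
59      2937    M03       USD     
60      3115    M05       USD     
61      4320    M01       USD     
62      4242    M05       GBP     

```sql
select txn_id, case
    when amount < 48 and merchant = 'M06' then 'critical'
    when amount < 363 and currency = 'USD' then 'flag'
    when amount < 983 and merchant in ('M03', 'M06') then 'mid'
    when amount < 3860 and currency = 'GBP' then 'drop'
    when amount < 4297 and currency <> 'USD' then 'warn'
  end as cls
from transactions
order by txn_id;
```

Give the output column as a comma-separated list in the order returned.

warn, warn, warn, warn, warn, drop, mid, warn, warn, NULL, NULL, NULL, warn

txn_id=50: amount < 4297 and currency <> 'USD' → warn
txn_id=51: amount < 4297 and currency <> 'USD' → warn
txn_id=52: amount < 4297 and currency <> 'USD' → warn
txn_id=53: amount < 4297 and currency <> 'USD' → warn
txn_id=54: amount < 4297 and currency <> 'USD' → warn
txn_id=55: amount < 3860 and currency = 'GBP' → drop
txn_id=56: amount < 983 and merchant in ('M03', 'M06') → mid
txn_id=57: amount < 4297 and currency <> 'USD' → warn
txn_id=58: amount < 4297 and currency <> 'USD' → warn
txn_id=59: (no match → NULL) → NULL
txn_id=60: (no match → NULL) → NULL
txn_id=61: (no match → NULL) → NULL
txn_id=62: amount < 4297 and currency <> 'USD' → warn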